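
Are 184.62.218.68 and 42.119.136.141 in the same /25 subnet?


Mask: 255.255.255.128
184.62.218.68 AND mask = 184.62.218.0
42.119.136.141 AND mask = 42.119.136.128
No, different subnets (184.62.218.0 vs 42.119.136.128)


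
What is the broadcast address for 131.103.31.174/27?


Network: 131.103.31.160/27
Host bits = 5
Set all host bits to 1:
Broadcast: 131.103.31.191


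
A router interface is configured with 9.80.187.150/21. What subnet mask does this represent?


/21 means 21 network bits, 11 host bits
Binary: 11111111111111111111100000000000
Mask: 255.255.248.0


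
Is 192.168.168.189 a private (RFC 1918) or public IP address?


RFC 1918 private ranges:
  10.0.0.0/8 (10.0.0.0 - 10.255.255.255)
  172.16.0.0/12 (172.16.0.0 - 172.31.255.255)
  192.168.0.0/16 (192.168.0.0 - 192.168.255.255)
Private (in 192.168.0.0/16)


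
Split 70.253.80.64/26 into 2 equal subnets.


New prefix = 26 + 1 = 27
Each subnet has 32 addresses
  70.253.80.64/27
  70.253.80.96/27
Subnets: 70.253.80.64/27, 70.253.80.96/27


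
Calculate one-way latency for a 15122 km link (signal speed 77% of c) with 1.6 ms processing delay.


Speed = 0.77 * 3e5 km/s = 231000 km/s
Propagation delay = 15122 / 231000 = 0.0655 s = 65.4632 ms
Processing delay = 1.6 ms
Total one-way latency = 67.0632 ms


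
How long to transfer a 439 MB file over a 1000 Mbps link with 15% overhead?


Effective throughput = 1000 * (1 - 15/100) = 850 Mbps
File size in Mb = 439 * 8 = 3512 Mb
Time = 3512 / 850
Time = 4.1318 seconds


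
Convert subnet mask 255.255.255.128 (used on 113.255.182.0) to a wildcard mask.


Subnet mask: 255.255.255.128
Wildcard = 255.255.255.255 - subnet mask
255 - 255 = 0
255 - 255 = 0
255 - 255 = 0
255 - 128 = 127
Wildcard: 0.0.0.127


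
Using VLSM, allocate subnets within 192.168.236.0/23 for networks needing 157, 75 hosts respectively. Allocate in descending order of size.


157 hosts -> /24 (254 usable): 192.168.236.0/24
75 hosts -> /25 (126 usable): 192.168.237.0/25
Allocation: 192.168.236.0/24 (157 hosts, 254 usable); 192.168.237.0/25 (75 hosts, 126 usable)


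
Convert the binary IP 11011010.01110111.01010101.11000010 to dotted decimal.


11011010 = 218
01110111 = 119
01010101 = 85
11000010 = 194
IP: 218.119.85.194


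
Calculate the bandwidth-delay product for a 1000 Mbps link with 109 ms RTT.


BDP = bandwidth * RTT
= 1000 Mbps * 109 ms
= 1000 * 1e6 * 109 / 1000 bits
= 109000000 bits
= 13625000 bytes
= 13305.6641 KB
BDP = 109000000 bits (13625000 bytes)


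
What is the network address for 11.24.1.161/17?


IP:   00001011.00011000.00000001.10100001
Mask: 11111111.11111111.10000000.00000000
AND operation:
Net:  00001011.00011000.00000000.00000000
Network: 11.24.0.0/17


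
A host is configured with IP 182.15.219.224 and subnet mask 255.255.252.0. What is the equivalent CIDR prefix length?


Binary: 11111111.11111111.11111100.00000000
Count leading 1s
Prefix: /22


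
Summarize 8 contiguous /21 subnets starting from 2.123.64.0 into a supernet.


Original prefix: /21
Number of subnets: 8 = 2^3
New prefix = 21 - 3 = 18
Supernet: 2.123.64.0/18


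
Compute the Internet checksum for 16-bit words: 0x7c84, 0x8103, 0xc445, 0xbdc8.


Sum all words (with carry folding):
+ 0x7c84 = 0x7c84
+ 0x8103 = 0xfd87
+ 0xc445 = 0xc1cd
+ 0xbdc8 = 0x7f96
One's complement: ~0x7f96
Checksum = 0x8069


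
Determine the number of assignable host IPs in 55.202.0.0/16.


Host bits = 32 - 16 = 16
Total addresses = 2^16 = 65536
Usable = total - 2 (network and broadcast)
Usable hosts: 65534


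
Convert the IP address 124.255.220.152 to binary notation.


124 = 01111100
255 = 11111111
220 = 11011100
152 = 10011000
Binary: 01111100.11111111.11011100.10011000


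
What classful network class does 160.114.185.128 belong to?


First octet: 160
Binary: 10100000
10xxxxxx -> Class B (128-191)
Class B, default mask 255.255.0.0 (/16)


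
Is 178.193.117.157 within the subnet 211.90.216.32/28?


Subnet network: 211.90.216.32
Test IP AND mask: 178.193.117.144
No, 178.193.117.157 is not in 211.90.216.32/28


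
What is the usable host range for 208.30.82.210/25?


Network: 208.30.82.128
Broadcast: 208.30.82.255
First usable = network + 1
Last usable = broadcast - 1
Range: 208.30.82.129 to 208.30.82.254


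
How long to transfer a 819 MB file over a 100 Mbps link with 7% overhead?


Effective throughput = 100 * (1 - 7/100) = 93 Mbps
File size in Mb = 819 * 8 = 6552 Mb
Time = 6552 / 93
Time = 70.4516 seconds


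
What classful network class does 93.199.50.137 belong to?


First octet: 93
Binary: 01011101
0xxxxxxx -> Class A (1-126)
Class A, default mask 255.0.0.0 (/8)


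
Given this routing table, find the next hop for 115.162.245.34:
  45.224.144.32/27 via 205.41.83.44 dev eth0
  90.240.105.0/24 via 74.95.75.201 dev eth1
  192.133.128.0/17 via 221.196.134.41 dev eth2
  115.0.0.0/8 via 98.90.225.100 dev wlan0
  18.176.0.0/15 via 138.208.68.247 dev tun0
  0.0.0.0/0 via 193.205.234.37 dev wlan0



Longest prefix match for 115.162.245.34:
  /27 45.224.144.32: no
  /24 90.240.105.0: no
  /17 192.133.128.0: no
  /8 115.0.0.0: MATCH
  /15 18.176.0.0: no
  /0 0.0.0.0: MATCH
Selected: next-hop 98.90.225.100 via wlan0 (matched /8)


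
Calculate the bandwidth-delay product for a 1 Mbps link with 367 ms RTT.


BDP = bandwidth * RTT
= 1 Mbps * 367 ms
= 1 * 1e6 * 367 / 1000 bits
= 367000 bits
= 45875 bytes
= 44.7998 KB
BDP = 367000 bits (45875 bytes)


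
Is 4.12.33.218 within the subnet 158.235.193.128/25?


Subnet network: 158.235.193.128
Test IP AND mask: 4.12.33.128
No, 4.12.33.218 is not in 158.235.193.128/25


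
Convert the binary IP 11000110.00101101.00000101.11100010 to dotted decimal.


11000110 = 198
00101101 = 45
00000101 = 5
11100010 = 226
IP: 198.45.5.226


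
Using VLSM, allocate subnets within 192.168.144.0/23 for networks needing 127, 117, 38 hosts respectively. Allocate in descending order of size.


127 hosts -> /24 (254 usable): 192.168.144.0/24
117 hosts -> /25 (126 usable): 192.168.145.0/25
38 hosts -> /26 (62 usable): 192.168.145.128/26
Allocation: 192.168.144.0/24 (127 hosts, 254 usable); 192.168.145.0/25 (117 hosts, 126 usable); 192.168.145.128/26 (38 hosts, 62 usable)


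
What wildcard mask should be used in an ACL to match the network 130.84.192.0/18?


Subnet mask: 255.255.192.0
Wildcard = 255.255.255.255 - subnet mask
255 - 255 = 0
255 - 255 = 0
255 - 192 = 63
255 - 0 = 255
Wildcard: 0.0.63.255


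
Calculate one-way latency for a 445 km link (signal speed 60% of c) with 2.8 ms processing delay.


Speed = 0.6 * 3e5 km/s = 180000 km/s
Propagation delay = 445 / 180000 = 0.0025 s = 2.4722 ms
Processing delay = 2.8 ms
Total one-way latency = 5.2722 ms


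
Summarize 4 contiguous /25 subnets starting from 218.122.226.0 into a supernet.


Original prefix: /25
Number of subnets: 4 = 2^2
New prefix = 25 - 2 = 23
Supernet: 218.122.226.0/23


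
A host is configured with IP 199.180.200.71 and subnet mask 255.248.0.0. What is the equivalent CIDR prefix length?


Binary: 11111111.11111000.00000000.00000000
Count leading 1s
Prefix: /13


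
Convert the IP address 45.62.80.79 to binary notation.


45 = 00101101
62 = 00111110
80 = 01010000
79 = 01001111
Binary: 00101101.00111110.01010000.01001111


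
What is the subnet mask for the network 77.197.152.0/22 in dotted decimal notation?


/22 means 22 network bits, 10 host bits
Binary: 11111111111111111111110000000000
Mask: 255.255.252.0


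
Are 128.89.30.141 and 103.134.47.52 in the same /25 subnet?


Mask: 255.255.255.128
128.89.30.141 AND mask = 128.89.30.128
103.134.47.52 AND mask = 103.134.47.0
No, different subnets (128.89.30.128 vs 103.134.47.0)


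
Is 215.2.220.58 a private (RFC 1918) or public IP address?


RFC 1918 private ranges:
  10.0.0.0/8 (10.0.0.0 - 10.255.255.255)
  172.16.0.0/12 (172.16.0.0 - 172.31.255.255)
  192.168.0.0/16 (192.168.0.0 - 192.168.255.255)
Public (not in any RFC 1918 range)


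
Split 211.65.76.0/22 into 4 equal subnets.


New prefix = 22 + 2 = 24
Each subnet has 256 addresses
  211.65.76.0/24
  211.65.77.0/24
  211.65.78.0/24
  211.65.79.0/24
Subnets: 211.65.76.0/24, 211.65.77.0/24, 211.65.78.0/24, 211.65.79.0/24


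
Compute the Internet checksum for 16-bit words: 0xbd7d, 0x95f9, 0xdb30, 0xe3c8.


Sum all words (with carry folding):
+ 0xbd7d = 0xbd7d
+ 0x95f9 = 0x5377
+ 0xdb30 = 0x2ea8
+ 0xe3c8 = 0x1271
One's complement: ~0x1271
Checksum = 0xed8e


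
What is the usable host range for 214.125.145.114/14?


Network: 214.124.0.0
Broadcast: 214.127.255.255
First usable = network + 1
Last usable = broadcast - 1
Range: 214.124.0.1 to 214.127.255.254


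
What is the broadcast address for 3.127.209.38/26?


Network: 3.127.209.0/26
Host bits = 6
Set all host bits to 1:
Broadcast: 3.127.209.63


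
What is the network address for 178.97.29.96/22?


IP:   10110010.01100001.00011101.01100000
Mask: 11111111.11111111.11111100.00000000
AND operation:
Net:  10110010.01100001.00011100.00000000
Network: 178.97.28.0/22


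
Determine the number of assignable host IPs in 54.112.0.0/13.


Host bits = 32 - 13 = 19
Total addresses = 2^19 = 524288
Usable = total - 2 (network and broadcast)
Usable hosts: 524286


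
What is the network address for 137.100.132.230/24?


IP:   10001001.01100100.10000100.11100110
Mask: 11111111.11111111.11111111.00000000
AND operation:
Net:  10001001.01100100.10000100.00000000
Network: 137.100.132.0/24


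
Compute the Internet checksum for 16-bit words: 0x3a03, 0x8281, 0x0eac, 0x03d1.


Sum all words (with carry folding):
+ 0x3a03 = 0x3a03
+ 0x8281 = 0xbc84
+ 0x0eac = 0xcb30
+ 0x03d1 = 0xcf01
One's complement: ~0xcf01
Checksum = 0x30fe


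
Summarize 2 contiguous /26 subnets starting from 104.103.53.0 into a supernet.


Original prefix: /26
Number of subnets: 2 = 2^1
New prefix = 26 - 1 = 25
Supernet: 104.103.53.0/25


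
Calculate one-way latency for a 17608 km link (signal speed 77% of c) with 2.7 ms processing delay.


Speed = 0.77 * 3e5 km/s = 231000 km/s
Propagation delay = 17608 / 231000 = 0.0762 s = 76.2251 ms
Processing delay = 2.7 ms
Total one-way latency = 78.9251 ms


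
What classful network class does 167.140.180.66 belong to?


First octet: 167
Binary: 10100111
10xxxxxx -> Class B (128-191)
Class B, default mask 255.255.0.0 (/16)


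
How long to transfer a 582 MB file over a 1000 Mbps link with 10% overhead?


Effective throughput = 1000 * (1 - 10/100) = 900 Mbps
File size in Mb = 582 * 8 = 4656 Mb
Time = 4656 / 900
Time = 5.1733 seconds


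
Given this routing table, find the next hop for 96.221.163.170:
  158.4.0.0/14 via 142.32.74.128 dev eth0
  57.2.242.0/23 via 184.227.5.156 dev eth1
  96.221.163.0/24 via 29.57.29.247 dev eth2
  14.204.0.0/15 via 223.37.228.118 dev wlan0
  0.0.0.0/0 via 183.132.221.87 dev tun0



Longest prefix match for 96.221.163.170:
  /14 158.4.0.0: no
  /23 57.2.242.0: no
  /24 96.221.163.0: MATCH
  /15 14.204.0.0: no
  /0 0.0.0.0: MATCH
Selected: next-hop 29.57.29.247 via eth2 (matched /24)


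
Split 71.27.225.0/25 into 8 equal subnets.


New prefix = 25 + 3 = 28
Each subnet has 16 addresses
  71.27.225.0/28
  71.27.225.16/28
  71.27.225.32/28
  71.27.225.48/28
  71.27.225.64/28
  71.27.225.80/28
  71.27.225.96/28
  71.27.225.112/28
Subnets: 71.27.225.0/28, 71.27.225.16/28, 71.27.225.32/28, 71.27.225.48/28, 71.27.225.64/28, 71.27.225.80/28, 71.27.225.96/28, 71.27.225.112/28


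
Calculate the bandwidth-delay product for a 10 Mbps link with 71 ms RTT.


BDP = bandwidth * RTT
= 10 Mbps * 71 ms
= 10 * 1e6 * 71 / 1000 bits
= 710000 bits
= 88750 bytes
= 86.6699 KB
BDP = 710000 bits (88750 bytes)


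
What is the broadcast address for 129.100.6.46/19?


Network: 129.100.0.0/19
Host bits = 13
Set all host bits to 1:
Broadcast: 129.100.31.255


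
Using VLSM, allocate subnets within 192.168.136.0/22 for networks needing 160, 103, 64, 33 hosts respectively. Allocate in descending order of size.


160 hosts -> /24 (254 usable): 192.168.136.0/24
103 hosts -> /25 (126 usable): 192.168.137.0/25
64 hosts -> /25 (126 usable): 192.168.137.128/25
33 hosts -> /26 (62 usable): 192.168.138.0/26
Allocation: 192.168.136.0/24 (160 hosts, 254 usable); 192.168.137.0/25 (103 hosts, 126 usable); 192.168.137.128/25 (64 hosts, 126 usable); 192.168.138.0/26 (33 hosts, 62 usable)


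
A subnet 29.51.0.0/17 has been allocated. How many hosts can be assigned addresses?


Host bits = 32 - 17 = 15
Total addresses = 2^15 = 32768
Usable = total - 2 (network and broadcast)
Usable hosts: 32766


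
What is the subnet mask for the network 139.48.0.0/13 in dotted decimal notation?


/13 means 13 network bits, 19 host bits
Binary: 11111111111110000000000000000000
Mask: 255.248.0.0


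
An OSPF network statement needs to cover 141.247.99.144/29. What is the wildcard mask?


Subnet mask: 255.255.255.248
Wildcard = 255.255.255.255 - subnet mask
255 - 255 = 0
255 - 255 = 0
255 - 255 = 0
255 - 248 = 7
Wildcard: 0.0.0.7


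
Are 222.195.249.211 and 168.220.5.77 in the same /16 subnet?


Mask: 255.255.0.0
222.195.249.211 AND mask = 222.195.0.0
168.220.5.77 AND mask = 168.220.0.0
No, different subnets (222.195.0.0 vs 168.220.0.0)


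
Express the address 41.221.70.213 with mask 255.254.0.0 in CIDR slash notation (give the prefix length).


Binary: 11111111.11111110.00000000.00000000
Count leading 1s
Prefix: /15


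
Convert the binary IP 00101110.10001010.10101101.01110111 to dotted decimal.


00101110 = 46
10001010 = 138
10101101 = 173
01110111 = 119
IP: 46.138.173.119


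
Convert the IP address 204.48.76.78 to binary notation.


204 = 11001100
48 = 00110000
76 = 01001100
78 = 01001110
Binary: 11001100.00110000.01001100.01001110


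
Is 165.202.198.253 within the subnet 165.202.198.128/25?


Subnet network: 165.202.198.128
Test IP AND mask: 165.202.198.128
Yes, 165.202.198.253 is in 165.202.198.128/25


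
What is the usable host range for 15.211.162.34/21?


Network: 15.211.160.0
Broadcast: 15.211.167.255
First usable = network + 1
Last usable = broadcast - 1
Range: 15.211.160.1 to 15.211.167.254


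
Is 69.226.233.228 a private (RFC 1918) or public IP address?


RFC 1918 private ranges:
  10.0.0.0/8 (10.0.0.0 - 10.255.255.255)
  172.16.0.0/12 (172.16.0.0 - 172.31.255.255)
  192.168.0.0/16 (192.168.0.0 - 192.168.255.255)
Public (not in any RFC 1918 range)


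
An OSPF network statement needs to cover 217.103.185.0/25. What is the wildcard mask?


Subnet mask: 255.255.255.128
Wildcard = 255.255.255.255 - subnet mask
255 - 255 = 0
255 - 255 = 0
255 - 255 = 0
255 - 128 = 127
Wildcard: 0.0.0.127


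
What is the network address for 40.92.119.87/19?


IP:   00101000.01011100.01110111.01010111
Mask: 11111111.11111111.11100000.00000000
AND operation:
Net:  00101000.01011100.01100000.00000000
Network: 40.92.96.0/19


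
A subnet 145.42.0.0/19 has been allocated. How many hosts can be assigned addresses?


Host bits = 32 - 19 = 13
Total addresses = 2^13 = 8192
Usable = total - 2 (network and broadcast)
Usable hosts: 8190


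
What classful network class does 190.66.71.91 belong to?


First octet: 190
Binary: 10111110
10xxxxxx -> Class B (128-191)
Class B, default mask 255.255.0.0 (/16)


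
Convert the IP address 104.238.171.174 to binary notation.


104 = 01101000
238 = 11101110
171 = 10101011
174 = 10101110
Binary: 01101000.11101110.10101011.10101110


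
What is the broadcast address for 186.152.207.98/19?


Network: 186.152.192.0/19
Host bits = 13
Set all host bits to 1:
Broadcast: 186.152.223.255


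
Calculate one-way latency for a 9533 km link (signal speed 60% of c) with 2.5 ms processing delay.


Speed = 0.6 * 3e5 km/s = 180000 km/s
Propagation delay = 9533 / 180000 = 0.053 s = 52.9611 ms
Processing delay = 2.5 ms
Total one-way latency = 55.4611 ms


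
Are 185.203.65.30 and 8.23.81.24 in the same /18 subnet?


Mask: 255.255.192.0
185.203.65.30 AND mask = 185.203.64.0
8.23.81.24 AND mask = 8.23.64.0
No, different subnets (185.203.64.0 vs 8.23.64.0)


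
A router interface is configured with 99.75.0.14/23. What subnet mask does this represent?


/23 means 23 network bits, 9 host bits
Binary: 11111111111111111111111000000000
Mask: 255.255.254.0


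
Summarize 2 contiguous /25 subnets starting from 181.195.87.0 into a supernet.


Original prefix: /25
Number of subnets: 2 = 2^1
New prefix = 25 - 1 = 24
Supernet: 181.195.87.0/24


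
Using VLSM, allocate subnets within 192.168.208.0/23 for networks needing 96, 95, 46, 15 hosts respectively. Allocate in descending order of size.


96 hosts -> /25 (126 usable): 192.168.208.0/25
95 hosts -> /25 (126 usable): 192.168.208.128/25
46 hosts -> /26 (62 usable): 192.168.209.0/26
15 hosts -> /27 (30 usable): 192.168.209.64/27
Allocation: 192.168.208.0/25 (96 hosts, 126 usable); 192.168.208.128/25 (95 hosts, 126 usable); 192.168.209.0/26 (46 hosts, 62 usable); 192.168.209.64/27 (15 hosts, 30 usable)


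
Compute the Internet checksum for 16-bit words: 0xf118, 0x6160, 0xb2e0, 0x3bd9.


Sum all words (with carry folding):
+ 0xf118 = 0xf118
+ 0x6160 = 0x5279
+ 0xb2e0 = 0x055a
+ 0x3bd9 = 0x4133
One's complement: ~0x4133
Checksum = 0xbecc


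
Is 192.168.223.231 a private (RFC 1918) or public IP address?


RFC 1918 private ranges:
  10.0.0.0/8 (10.0.0.0 - 10.255.255.255)
  172.16.0.0/12 (172.16.0.0 - 172.31.255.255)
  192.168.0.0/16 (192.168.0.0 - 192.168.255.255)
Private (in 192.168.0.0/16)


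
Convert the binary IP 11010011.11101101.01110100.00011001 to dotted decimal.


11010011 = 211
11101101 = 237
01110100 = 116
00011001 = 25
IP: 211.237.116.25


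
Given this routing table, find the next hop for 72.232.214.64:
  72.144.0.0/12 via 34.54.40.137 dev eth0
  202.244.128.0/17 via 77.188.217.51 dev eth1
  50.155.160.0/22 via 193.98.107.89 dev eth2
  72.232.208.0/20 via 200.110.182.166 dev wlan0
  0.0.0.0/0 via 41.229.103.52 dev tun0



Longest prefix match for 72.232.214.64:
  /12 72.144.0.0: no
  /17 202.244.128.0: no
  /22 50.155.160.0: no
  /20 72.232.208.0: MATCH
  /0 0.0.0.0: MATCH
Selected: next-hop 200.110.182.166 via wlan0 (matched /20)


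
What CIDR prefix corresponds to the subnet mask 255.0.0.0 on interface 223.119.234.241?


Binary: 11111111.00000000.00000000.00000000
Count leading 1s
Prefix: /8


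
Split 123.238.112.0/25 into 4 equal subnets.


New prefix = 25 + 2 = 27
Each subnet has 32 addresses
  123.238.112.0/27
  123.238.112.32/27
  123.238.112.64/27
  123.238.112.96/27
Subnets: 123.238.112.0/27, 123.238.112.32/27, 123.238.112.64/27, 123.238.112.96/27


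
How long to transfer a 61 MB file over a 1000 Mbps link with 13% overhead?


Effective throughput = 1000 * (1 - 13/100) = 870 Mbps
File size in Mb = 61 * 8 = 488 Mb
Time = 488 / 870
Time = 0.5609 seconds


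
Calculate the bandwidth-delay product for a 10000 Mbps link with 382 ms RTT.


BDP = bandwidth * RTT
= 10000 Mbps * 382 ms
= 10000 * 1e6 * 382 / 1000 bits
= 3820000000 bits
= 477500000 bytes
= 466308.5938 KB
BDP = 3820000000 bits (477500000 bytes)


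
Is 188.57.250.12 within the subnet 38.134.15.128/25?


Subnet network: 38.134.15.128
Test IP AND mask: 188.57.250.0
No, 188.57.250.12 is not in 38.134.15.128/25


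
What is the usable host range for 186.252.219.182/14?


Network: 186.252.0.0
Broadcast: 186.255.255.255
First usable = network + 1
Last usable = broadcast - 1
Range: 186.252.0.1 to 186.255.255.254


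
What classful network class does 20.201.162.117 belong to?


First octet: 20
Binary: 00010100
0xxxxxxx -> Class A (1-126)
Class A, default mask 255.0.0.0 (/8)


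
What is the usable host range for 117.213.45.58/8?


Network: 117.0.0.0
Broadcast: 117.255.255.255
First usable = network + 1
Last usable = broadcast - 1
Range: 117.0.0.1 to 117.255.255.254


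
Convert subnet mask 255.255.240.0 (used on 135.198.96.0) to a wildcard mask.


Subnet mask: 255.255.240.0
Wildcard = 255.255.255.255 - subnet mask
255 - 255 = 0
255 - 255 = 0
255 - 240 = 15
255 - 0 = 255
Wildcard: 0.0.15.255


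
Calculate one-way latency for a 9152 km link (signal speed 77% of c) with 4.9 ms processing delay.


Speed = 0.77 * 3e5 km/s = 231000 km/s
Propagation delay = 9152 / 231000 = 0.0396 s = 39.619 ms
Processing delay = 4.9 ms
Total one-way latency = 44.519 ms


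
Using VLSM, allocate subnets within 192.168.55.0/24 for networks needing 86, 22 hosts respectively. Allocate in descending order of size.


86 hosts -> /25 (126 usable): 192.168.55.0/25
22 hosts -> /27 (30 usable): 192.168.55.128/27
Allocation: 192.168.55.0/25 (86 hosts, 126 usable); 192.168.55.128/27 (22 hosts, 30 usable)


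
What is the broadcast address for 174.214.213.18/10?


Network: 174.192.0.0/10
Host bits = 22
Set all host bits to 1:
Broadcast: 174.255.255.255


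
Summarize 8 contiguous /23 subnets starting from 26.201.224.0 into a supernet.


Original prefix: /23
Number of subnets: 8 = 2^3
New prefix = 23 - 3 = 20
Supernet: 26.201.224.0/20


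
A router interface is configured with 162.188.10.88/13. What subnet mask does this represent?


/13 means 13 network bits, 19 host bits
Binary: 11111111111110000000000000000000
Mask: 255.248.0.0


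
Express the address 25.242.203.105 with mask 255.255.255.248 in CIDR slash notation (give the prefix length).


Binary: 11111111.11111111.11111111.11111000
Count leading 1s
Prefix: /29


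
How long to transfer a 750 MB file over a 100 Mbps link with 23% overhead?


Effective throughput = 100 * (1 - 23/100) = 77 Mbps
File size in Mb = 750 * 8 = 6000 Mb
Time = 6000 / 77
Time = 77.9221 seconds


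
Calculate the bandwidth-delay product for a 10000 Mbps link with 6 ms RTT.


BDP = bandwidth * RTT
= 10000 Mbps * 6 ms
= 10000 * 1e6 * 6 / 1000 bits
= 60000000 bits
= 7500000 bytes
= 7324.2188 KB
BDP = 60000000 bits (7500000 bytes)


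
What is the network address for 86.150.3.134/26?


IP:   01010110.10010110.00000011.10000110
Mask: 11111111.11111111.11111111.11000000
AND operation:
Net:  01010110.10010110.00000011.10000000
Network: 86.150.3.128/26


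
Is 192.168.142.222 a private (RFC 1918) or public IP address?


RFC 1918 private ranges:
  10.0.0.0/8 (10.0.0.0 - 10.255.255.255)
  172.16.0.0/12 (172.16.0.0 - 172.31.255.255)
  192.168.0.0/16 (192.168.0.0 - 192.168.255.255)
Private (in 192.168.0.0/16)


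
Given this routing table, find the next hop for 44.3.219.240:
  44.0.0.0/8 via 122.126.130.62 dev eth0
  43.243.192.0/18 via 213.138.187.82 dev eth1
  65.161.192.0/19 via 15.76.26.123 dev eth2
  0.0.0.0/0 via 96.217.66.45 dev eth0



Longest prefix match for 44.3.219.240:
  /8 44.0.0.0: MATCH
  /18 43.243.192.0: no
  /19 65.161.192.0: no
  /0 0.0.0.0: MATCH
Selected: next-hop 122.126.130.62 via eth0 (matched /8)


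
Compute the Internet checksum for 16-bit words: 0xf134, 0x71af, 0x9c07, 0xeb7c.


Sum all words (with carry folding):
+ 0xf134 = 0xf134
+ 0x71af = 0x62e4
+ 0x9c07 = 0xfeeb
+ 0xeb7c = 0xea68
One's complement: ~0xea68
Checksum = 0x1597


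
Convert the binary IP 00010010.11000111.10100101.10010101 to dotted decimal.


00010010 = 18
11000111 = 199
10100101 = 165
10010101 = 149
IP: 18.199.165.149


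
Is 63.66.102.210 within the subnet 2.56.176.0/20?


Subnet network: 2.56.176.0
Test IP AND mask: 63.66.96.0
No, 63.66.102.210 is not in 2.56.176.0/20


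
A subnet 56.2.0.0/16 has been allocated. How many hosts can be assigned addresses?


Host bits = 32 - 16 = 16
Total addresses = 2^16 = 65536
Usable = total - 2 (network and broadcast)
Usable hosts: 65534


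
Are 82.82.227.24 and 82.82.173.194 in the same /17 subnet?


Mask: 255.255.128.0
82.82.227.24 AND mask = 82.82.128.0
82.82.173.194 AND mask = 82.82.128.0
Yes, same subnet (82.82.128.0)


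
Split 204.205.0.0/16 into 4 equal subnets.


New prefix = 16 + 2 = 18
Each subnet has 16384 addresses
  204.205.0.0/18
  204.205.64.0/18
  204.205.128.0/18
  204.205.192.0/18
Subnets: 204.205.0.0/18, 204.205.64.0/18, 204.205.128.0/18, 204.205.192.0/18


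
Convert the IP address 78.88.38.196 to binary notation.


78 = 01001110
88 = 01011000
38 = 00100110
196 = 11000100
Binary: 01001110.01011000.00100110.11000100


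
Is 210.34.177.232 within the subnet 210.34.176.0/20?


Subnet network: 210.34.176.0
Test IP AND mask: 210.34.176.0
Yes, 210.34.177.232 is in 210.34.176.0/20


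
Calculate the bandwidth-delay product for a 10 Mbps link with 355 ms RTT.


BDP = bandwidth * RTT
= 10 Mbps * 355 ms
= 10 * 1e6 * 355 / 1000 bits
= 3550000 bits
= 443750 bytes
= 433.3496 KB
BDP = 3550000 bits (443750 bytes)


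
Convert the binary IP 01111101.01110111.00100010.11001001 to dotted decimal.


01111101 = 125
01110111 = 119
00100010 = 34
11001001 = 201
IP: 125.119.34.201


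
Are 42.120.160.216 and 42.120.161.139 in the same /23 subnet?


Mask: 255.255.254.0
42.120.160.216 AND mask = 42.120.160.0
42.120.161.139 AND mask = 42.120.160.0
Yes, same subnet (42.120.160.0)


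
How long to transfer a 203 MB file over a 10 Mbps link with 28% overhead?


Effective throughput = 10 * (1 - 28/100) = 7.2 Mbps
File size in Mb = 203 * 8 = 1624 Mb
Time = 1624 / 7.2
Time = 225.5556 seconds


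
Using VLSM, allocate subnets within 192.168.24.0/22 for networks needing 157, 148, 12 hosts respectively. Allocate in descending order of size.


157 hosts -> /24 (254 usable): 192.168.24.0/24
148 hosts -> /24 (254 usable): 192.168.25.0/24
12 hosts -> /28 (14 usable): 192.168.26.0/28
Allocation: 192.168.24.0/24 (157 hosts, 254 usable); 192.168.25.0/24 (148 hosts, 254 usable); 192.168.26.0/28 (12 hosts, 14 usable)


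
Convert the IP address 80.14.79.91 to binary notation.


80 = 01010000
14 = 00001110
79 = 01001111
91 = 01011011
Binary: 01010000.00001110.01001111.01011011


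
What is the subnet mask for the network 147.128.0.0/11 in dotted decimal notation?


/11 means 11 network bits, 21 host bits
Binary: 11111111111000000000000000000000
Mask: 255.224.0.0


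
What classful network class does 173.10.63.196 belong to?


First octet: 173
Binary: 10101101
10xxxxxx -> Class B (128-191)
Class B, default mask 255.255.0.0 (/16)


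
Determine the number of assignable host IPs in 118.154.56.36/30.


Host bits = 32 - 30 = 2
Total addresses = 2^2 = 4
Usable = total - 2 (network and broadcast)
Usable hosts: 2


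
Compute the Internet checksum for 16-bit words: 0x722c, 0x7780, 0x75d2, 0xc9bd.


Sum all words (with carry folding):
+ 0x722c = 0x722c
+ 0x7780 = 0xe9ac
+ 0x75d2 = 0x5f7f
+ 0xc9bd = 0x293d
One's complement: ~0x293d
Checksum = 0xd6c2


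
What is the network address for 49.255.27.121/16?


IP:   00110001.11111111.00011011.01111001
Mask: 11111111.11111111.00000000.00000000
AND operation:
Net:  00110001.11111111.00000000.00000000
Network: 49.255.0.0/16


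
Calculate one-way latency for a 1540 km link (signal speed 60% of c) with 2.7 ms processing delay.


Speed = 0.6 * 3e5 km/s = 180000 km/s
Propagation delay = 1540 / 180000 = 0.0086 s = 8.5556 ms
Processing delay = 2.7 ms
Total one-way latency = 11.2556 ms


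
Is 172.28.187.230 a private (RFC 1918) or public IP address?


RFC 1918 private ranges:
  10.0.0.0/8 (10.0.0.0 - 10.255.255.255)
  172.16.0.0/12 (172.16.0.0 - 172.31.255.255)
  192.168.0.0/16 (192.168.0.0 - 192.168.255.255)
Private (in 172.16.0.0/12)


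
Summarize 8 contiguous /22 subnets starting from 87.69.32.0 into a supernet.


Original prefix: /22
Number of subnets: 8 = 2^3
New prefix = 22 - 3 = 19
Supernet: 87.69.32.0/19


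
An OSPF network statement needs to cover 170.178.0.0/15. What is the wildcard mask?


Subnet mask: 255.254.0.0
Wildcard = 255.255.255.255 - subnet mask
255 - 255 = 0
255 - 254 = 1
255 - 0 = 255
255 - 0 = 255
Wildcard: 0.1.255.255


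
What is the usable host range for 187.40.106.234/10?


Network: 187.0.0.0
Broadcast: 187.63.255.255
First usable = network + 1
Last usable = broadcast - 1
Range: 187.0.0.1 to 187.63.255.254


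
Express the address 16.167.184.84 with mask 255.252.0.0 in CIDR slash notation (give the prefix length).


Binary: 11111111.11111100.00000000.00000000
Count leading 1s
Prefix: /14


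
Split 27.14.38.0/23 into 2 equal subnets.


New prefix = 23 + 1 = 24
Each subnet has 256 addresses
  27.14.38.0/24
  27.14.39.0/24
Subnets: 27.14.38.0/24, 27.14.39.0/24


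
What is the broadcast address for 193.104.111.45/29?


Network: 193.104.111.40/29
Host bits = 3
Set all host bits to 1:
Broadcast: 193.104.111.47


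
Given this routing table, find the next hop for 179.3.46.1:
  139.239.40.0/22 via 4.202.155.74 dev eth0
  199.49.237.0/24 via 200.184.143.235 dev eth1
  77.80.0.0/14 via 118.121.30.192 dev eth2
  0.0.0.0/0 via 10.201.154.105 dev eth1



Longest prefix match for 179.3.46.1:
  /22 139.239.40.0: no
  /24 199.49.237.0: no
  /14 77.80.0.0: no
  /0 0.0.0.0: MATCH
Selected: next-hop 10.201.154.105 via eth1 (matched /0)


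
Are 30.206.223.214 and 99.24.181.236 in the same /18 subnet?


Mask: 255.255.192.0
30.206.223.214 AND mask = 30.206.192.0
99.24.181.236 AND mask = 99.24.128.0
No, different subnets (30.206.192.0 vs 99.24.128.0)


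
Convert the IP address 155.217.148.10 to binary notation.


155 = 10011011
217 = 11011001
148 = 10010100
10 = 00001010
Binary: 10011011.11011001.10010100.00001010


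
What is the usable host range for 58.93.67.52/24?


Network: 58.93.67.0
Broadcast: 58.93.67.255
First usable = network + 1
Last usable = broadcast - 1
Range: 58.93.67.1 to 58.93.67.254


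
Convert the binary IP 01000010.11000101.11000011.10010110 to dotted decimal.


01000010 = 66
11000101 = 197
11000011 = 195
10010110 = 150
IP: 66.197.195.150


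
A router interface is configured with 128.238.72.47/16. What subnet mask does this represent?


/16 means 16 network bits, 16 host bits
Binary: 11111111111111110000000000000000
Mask: 255.255.0.0


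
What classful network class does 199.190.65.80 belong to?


First octet: 199
Binary: 11000111
110xxxxx -> Class C (192-223)
Class C, default mask 255.255.255.0 (/24)


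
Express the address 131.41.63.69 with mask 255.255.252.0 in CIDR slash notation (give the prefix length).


Binary: 11111111.11111111.11111100.00000000
Count leading 1s
Prefix: /22


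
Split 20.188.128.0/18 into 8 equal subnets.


New prefix = 18 + 3 = 21
Each subnet has 2048 addresses
  20.188.128.0/21
  20.188.136.0/21
  20.188.144.0/21
  20.188.152.0/21
  20.188.160.0/21
  20.188.168.0/21
  20.188.176.0/21
  20.188.184.0/21
Subnets: 20.188.128.0/21, 20.188.136.0/21, 20.188.144.0/21, 20.188.152.0/21, 20.188.160.0/21, 20.188.168.0/21, 20.188.176.0/21, 20.188.184.0/21


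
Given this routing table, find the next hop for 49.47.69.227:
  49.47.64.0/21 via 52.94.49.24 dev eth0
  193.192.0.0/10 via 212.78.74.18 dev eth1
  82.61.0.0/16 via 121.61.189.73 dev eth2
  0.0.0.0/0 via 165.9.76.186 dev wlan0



Longest prefix match for 49.47.69.227:
  /21 49.47.64.0: MATCH
  /10 193.192.0.0: no
  /16 82.61.0.0: no
  /0 0.0.0.0: MATCH
Selected: next-hop 52.94.49.24 via eth0 (matched /21)


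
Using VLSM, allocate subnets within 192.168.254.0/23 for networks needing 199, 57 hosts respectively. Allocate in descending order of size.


199 hosts -> /24 (254 usable): 192.168.254.0/24
57 hosts -> /26 (62 usable): 192.168.255.0/26
Allocation: 192.168.254.0/24 (199 hosts, 254 usable); 192.168.255.0/26 (57 hosts, 62 usable)


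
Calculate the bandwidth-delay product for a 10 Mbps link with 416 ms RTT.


BDP = bandwidth * RTT
= 10 Mbps * 416 ms
= 10 * 1e6 * 416 / 1000 bits
= 4160000 bits
= 520000 bytes
= 507.8125 KB
BDP = 4160000 bits (520000 bytes)


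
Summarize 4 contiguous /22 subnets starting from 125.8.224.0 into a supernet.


Original prefix: /22
Number of subnets: 4 = 2^2
New prefix = 22 - 2 = 20
Supernet: 125.8.224.0/20


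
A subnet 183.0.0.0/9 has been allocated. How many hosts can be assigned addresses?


Host bits = 32 - 9 = 23
Total addresses = 2^23 = 8388608
Usable = total - 2 (network and broadcast)
Usable hosts: 8388606


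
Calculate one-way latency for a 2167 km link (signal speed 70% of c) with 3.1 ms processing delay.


Speed = 0.7 * 3e5 km/s = 210000 km/s
Propagation delay = 2167 / 210000 = 0.0103 s = 10.319 ms
Processing delay = 3.1 ms
Total one-way latency = 13.419 ms


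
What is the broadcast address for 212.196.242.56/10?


Network: 212.192.0.0/10
Host bits = 22
Set all host bits to 1:
Broadcast: 212.255.255.255


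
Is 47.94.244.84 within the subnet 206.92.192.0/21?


Subnet network: 206.92.192.0
Test IP AND mask: 47.94.240.0
No, 47.94.244.84 is not in 206.92.192.0/21


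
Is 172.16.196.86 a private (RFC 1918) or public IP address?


RFC 1918 private ranges:
  10.0.0.0/8 (10.0.0.0 - 10.255.255.255)
  172.16.0.0/12 (172.16.0.0 - 172.31.255.255)
  192.168.0.0/16 (192.168.0.0 - 192.168.255.255)
Private (in 172.16.0.0/12)


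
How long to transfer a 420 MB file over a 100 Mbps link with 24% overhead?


Effective throughput = 100 * (1 - 24/100) = 76 Mbps
File size in Mb = 420 * 8 = 3360 Mb
Time = 3360 / 76
Time = 44.2105 seconds


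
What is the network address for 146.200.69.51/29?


IP:   10010010.11001000.01000101.00110011
Mask: 11111111.11111111.11111111.11111000
AND operation:
Net:  10010010.11001000.01000101.00110000
Network: 146.200.69.48/29


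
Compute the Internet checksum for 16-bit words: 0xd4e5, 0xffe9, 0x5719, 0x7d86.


Sum all words (with carry folding):
+ 0xd4e5 = 0xd4e5
+ 0xffe9 = 0xd4cf
+ 0x5719 = 0x2be9
+ 0x7d86 = 0xa96f
One's complement: ~0xa96f
Checksum = 0x5690


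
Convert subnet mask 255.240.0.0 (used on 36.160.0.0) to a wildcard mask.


Subnet mask: 255.240.0.0
Wildcard = 255.255.255.255 - subnet mask
255 - 255 = 0
255 - 240 = 15
255 - 0 = 255
255 - 0 = 255
Wildcard: 0.15.255.255


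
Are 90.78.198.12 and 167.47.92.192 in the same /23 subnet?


Mask: 255.255.254.0
90.78.198.12 AND mask = 90.78.198.0
167.47.92.192 AND mask = 167.47.92.0
No, different subnets (90.78.198.0 vs 167.47.92.0)


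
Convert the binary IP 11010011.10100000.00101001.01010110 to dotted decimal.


11010011 = 211
10100000 = 160
00101001 = 41
01010110 = 86
IP: 211.160.41.86


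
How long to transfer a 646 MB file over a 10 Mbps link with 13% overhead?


Effective throughput = 10 * (1 - 13/100) = 8.7 Mbps
File size in Mb = 646 * 8 = 5168 Mb
Time = 5168 / 8.7
Time = 594.023 seconds


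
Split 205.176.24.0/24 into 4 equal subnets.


New prefix = 24 + 2 = 26
Each subnet has 64 addresses
  205.176.24.0/26
  205.176.24.64/26
  205.176.24.128/26
  205.176.24.192/26
Subnets: 205.176.24.0/26, 205.176.24.64/26, 205.176.24.128/26, 205.176.24.192/26


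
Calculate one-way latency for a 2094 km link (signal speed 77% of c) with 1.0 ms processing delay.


Speed = 0.77 * 3e5 km/s = 231000 km/s
Propagation delay = 2094 / 231000 = 0.0091 s = 9.0649 ms
Processing delay = 1.0 ms
Total one-way latency = 10.0649 ms


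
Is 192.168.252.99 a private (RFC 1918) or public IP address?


RFC 1918 private ranges:
  10.0.0.0/8 (10.0.0.0 - 10.255.255.255)
  172.16.0.0/12 (172.16.0.0 - 172.31.255.255)
  192.168.0.0/16 (192.168.0.0 - 192.168.255.255)
Private (in 192.168.0.0/16)


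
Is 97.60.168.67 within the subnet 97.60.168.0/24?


Subnet network: 97.60.168.0
Test IP AND mask: 97.60.168.0
Yes, 97.60.168.67 is in 97.60.168.0/24


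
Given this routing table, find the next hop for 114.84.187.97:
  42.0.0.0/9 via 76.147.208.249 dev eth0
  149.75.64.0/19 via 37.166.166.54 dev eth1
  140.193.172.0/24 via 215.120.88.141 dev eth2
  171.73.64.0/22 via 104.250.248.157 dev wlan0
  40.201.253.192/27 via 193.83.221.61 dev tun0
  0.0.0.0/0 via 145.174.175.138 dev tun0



Longest prefix match for 114.84.187.97:
  /9 42.0.0.0: no
  /19 149.75.64.0: no
  /24 140.193.172.0: no
  /22 171.73.64.0: no
  /27 40.201.253.192: no
  /0 0.0.0.0: MATCH
Selected: next-hop 145.174.175.138 via tun0 (matched /0)


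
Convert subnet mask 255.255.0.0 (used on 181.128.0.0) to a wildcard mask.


Subnet mask: 255.255.0.0
Wildcard = 255.255.255.255 - subnet mask
255 - 255 = 0
255 - 255 = 0
255 - 0 = 255
255 - 0 = 255
Wildcard: 0.0.255.255


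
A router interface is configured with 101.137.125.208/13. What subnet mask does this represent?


/13 means 13 network bits, 19 host bits
Binary: 11111111111110000000000000000000
Mask: 255.248.0.0


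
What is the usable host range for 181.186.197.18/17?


Network: 181.186.128.0
Broadcast: 181.186.255.255
First usable = network + 1
Last usable = broadcast - 1
Range: 181.186.128.1 to 181.186.255.254


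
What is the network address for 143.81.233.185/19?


IP:   10001111.01010001.11101001.10111001
Mask: 11111111.11111111.11100000.00000000
AND operation:
Net:  10001111.01010001.11100000.00000000
Network: 143.81.224.0/19


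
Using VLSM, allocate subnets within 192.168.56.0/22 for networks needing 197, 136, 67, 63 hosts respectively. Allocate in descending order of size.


197 hosts -> /24 (254 usable): 192.168.56.0/24
136 hosts -> /24 (254 usable): 192.168.57.0/24
67 hosts -> /25 (126 usable): 192.168.58.0/25
63 hosts -> /25 (126 usable): 192.168.58.128/25
Allocation: 192.168.56.0/24 (197 hosts, 254 usable); 192.168.57.0/24 (136 hosts, 254 usable); 192.168.58.0/25 (67 hosts, 126 usable); 192.168.58.128/25 (63 hosts, 126 usable)


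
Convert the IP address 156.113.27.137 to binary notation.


156 = 10011100
113 = 01110001
27 = 00011011
137 = 10001001
Binary: 10011100.01110001.00011011.10001001


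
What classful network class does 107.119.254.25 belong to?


First octet: 107
Binary: 01101011
0xxxxxxx -> Class A (1-126)
Class A, default mask 255.0.0.0 (/8)


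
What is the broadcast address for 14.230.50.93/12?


Network: 14.224.0.0/12
Host bits = 20
Set all host bits to 1:
Broadcast: 14.239.255.255


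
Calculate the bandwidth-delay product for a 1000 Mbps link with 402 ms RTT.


BDP = bandwidth * RTT
= 1000 Mbps * 402 ms
= 1000 * 1e6 * 402 / 1000 bits
= 402000000 bits
= 50250000 bytes
= 49072.2656 KB
BDP = 402000000 bits (50250000 bytes)


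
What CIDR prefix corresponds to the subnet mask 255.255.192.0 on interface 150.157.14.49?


Binary: 11111111.11111111.11000000.00000000
Count leading 1s
Prefix: /18


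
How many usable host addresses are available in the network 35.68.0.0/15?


Host bits = 32 - 15 = 17
Total addresses = 2^17 = 131072
Usable = total - 2 (network and broadcast)
Usable hosts: 131070


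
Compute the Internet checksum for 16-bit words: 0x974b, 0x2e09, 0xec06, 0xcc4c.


Sum all words (with carry folding):
+ 0x974b = 0x974b
+ 0x2e09 = 0xc554
+ 0xec06 = 0xb15b
+ 0xcc4c = 0x7da8
One's complement: ~0x7da8
Checksum = 0x8257


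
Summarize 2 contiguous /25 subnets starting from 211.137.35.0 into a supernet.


Original prefix: /25
Number of subnets: 2 = 2^1
New prefix = 25 - 1 = 24
Supernet: 211.137.35.0/24


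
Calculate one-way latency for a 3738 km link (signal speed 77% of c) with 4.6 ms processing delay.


Speed = 0.77 * 3e5 km/s = 231000 km/s
Propagation delay = 3738 / 231000 = 0.0162 s = 16.1818 ms
Processing delay = 4.6 ms
Total one-way latency = 20.7818 ms


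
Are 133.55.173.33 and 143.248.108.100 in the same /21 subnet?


Mask: 255.255.248.0
133.55.173.33 AND mask = 133.55.168.0
143.248.108.100 AND mask = 143.248.104.0
No, different subnets (133.55.168.0 vs 143.248.104.0)


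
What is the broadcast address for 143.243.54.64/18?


Network: 143.243.0.0/18
Host bits = 14
Set all host bits to 1:
Broadcast: 143.243.63.255


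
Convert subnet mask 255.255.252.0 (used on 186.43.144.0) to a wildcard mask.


Subnet mask: 255.255.252.0
Wildcard = 255.255.255.255 - subnet mask
255 - 255 = 0
255 - 255 = 0
255 - 252 = 3
255 - 0 = 255
Wildcard: 0.0.3.255
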